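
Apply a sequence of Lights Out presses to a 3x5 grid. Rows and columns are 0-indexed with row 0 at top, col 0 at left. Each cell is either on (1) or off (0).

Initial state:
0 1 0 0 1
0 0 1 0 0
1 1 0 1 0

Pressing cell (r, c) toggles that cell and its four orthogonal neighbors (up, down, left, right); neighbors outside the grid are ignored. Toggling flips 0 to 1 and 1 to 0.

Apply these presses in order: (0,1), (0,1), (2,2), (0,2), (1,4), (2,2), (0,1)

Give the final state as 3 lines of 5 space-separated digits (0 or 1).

After press 1 at (0,1):
1 0 1 0 1
0 1 1 0 0
1 1 0 1 0

After press 2 at (0,1):
0 1 0 0 1
0 0 1 0 0
1 1 0 1 0

After press 3 at (2,2):
0 1 0 0 1
0 0 0 0 0
1 0 1 0 0

After press 4 at (0,2):
0 0 1 1 1
0 0 1 0 0
1 0 1 0 0

After press 5 at (1,4):
0 0 1 1 0
0 0 1 1 1
1 0 1 0 1

After press 6 at (2,2):
0 0 1 1 0
0 0 0 1 1
1 1 0 1 1

After press 7 at (0,1):
1 1 0 1 0
0 1 0 1 1
1 1 0 1 1

Answer: 1 1 0 1 0
0 1 0 1 1
1 1 0 1 1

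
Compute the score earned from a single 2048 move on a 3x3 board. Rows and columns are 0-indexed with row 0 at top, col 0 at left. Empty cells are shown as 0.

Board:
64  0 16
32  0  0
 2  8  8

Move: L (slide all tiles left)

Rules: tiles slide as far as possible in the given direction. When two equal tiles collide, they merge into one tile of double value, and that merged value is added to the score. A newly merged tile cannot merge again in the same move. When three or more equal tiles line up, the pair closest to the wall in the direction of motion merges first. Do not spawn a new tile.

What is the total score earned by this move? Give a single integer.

Answer: 16

Derivation:
Slide left:
row 0: [64, 0, 16] -> [64, 16, 0]  score +0 (running 0)
row 1: [32, 0, 0] -> [32, 0, 0]  score +0 (running 0)
row 2: [2, 8, 8] -> [2, 16, 0]  score +16 (running 16)
Board after move:
64 16  0
32  0  0
 2 16  0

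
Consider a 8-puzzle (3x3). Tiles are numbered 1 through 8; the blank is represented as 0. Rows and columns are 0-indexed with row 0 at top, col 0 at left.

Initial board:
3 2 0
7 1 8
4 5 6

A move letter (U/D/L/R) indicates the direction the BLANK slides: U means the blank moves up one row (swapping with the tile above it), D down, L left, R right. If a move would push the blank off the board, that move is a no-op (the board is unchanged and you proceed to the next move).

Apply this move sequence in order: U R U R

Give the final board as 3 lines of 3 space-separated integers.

Answer: 3 2 0
7 1 8
4 5 6

Derivation:
After move 1 (U):
3 2 0
7 1 8
4 5 6

After move 2 (R):
3 2 0
7 1 8
4 5 6

After move 3 (U):
3 2 0
7 1 8
4 5 6

After move 4 (R):
3 2 0
7 1 8
4 5 6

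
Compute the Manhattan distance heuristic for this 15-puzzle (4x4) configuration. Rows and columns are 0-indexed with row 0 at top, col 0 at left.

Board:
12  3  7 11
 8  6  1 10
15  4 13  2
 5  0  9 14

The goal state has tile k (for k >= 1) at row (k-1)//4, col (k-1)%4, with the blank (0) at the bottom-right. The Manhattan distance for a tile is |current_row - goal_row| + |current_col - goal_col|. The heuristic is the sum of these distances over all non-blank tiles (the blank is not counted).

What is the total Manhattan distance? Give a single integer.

Answer: 40

Derivation:
Tile 12: at (0,0), goal (2,3), distance |0-2|+|0-3| = 5
Tile 3: at (0,1), goal (0,2), distance |0-0|+|1-2| = 1
Tile 7: at (0,2), goal (1,2), distance |0-1|+|2-2| = 1
Tile 11: at (0,3), goal (2,2), distance |0-2|+|3-2| = 3
Tile 8: at (1,0), goal (1,3), distance |1-1|+|0-3| = 3
Tile 6: at (1,1), goal (1,1), distance |1-1|+|1-1| = 0
Tile 1: at (1,2), goal (0,0), distance |1-0|+|2-0| = 3
Tile 10: at (1,3), goal (2,1), distance |1-2|+|3-1| = 3
Tile 15: at (2,0), goal (3,2), distance |2-3|+|0-2| = 3
Tile 4: at (2,1), goal (0,3), distance |2-0|+|1-3| = 4
Tile 13: at (2,2), goal (3,0), distance |2-3|+|2-0| = 3
Tile 2: at (2,3), goal (0,1), distance |2-0|+|3-1| = 4
Tile 5: at (3,0), goal (1,0), distance |3-1|+|0-0| = 2
Tile 9: at (3,2), goal (2,0), distance |3-2|+|2-0| = 3
Tile 14: at (3,3), goal (3,1), distance |3-3|+|3-1| = 2
Sum: 5 + 1 + 1 + 3 + 3 + 0 + 3 + 3 + 3 + 4 + 3 + 4 + 2 + 3 + 2 = 40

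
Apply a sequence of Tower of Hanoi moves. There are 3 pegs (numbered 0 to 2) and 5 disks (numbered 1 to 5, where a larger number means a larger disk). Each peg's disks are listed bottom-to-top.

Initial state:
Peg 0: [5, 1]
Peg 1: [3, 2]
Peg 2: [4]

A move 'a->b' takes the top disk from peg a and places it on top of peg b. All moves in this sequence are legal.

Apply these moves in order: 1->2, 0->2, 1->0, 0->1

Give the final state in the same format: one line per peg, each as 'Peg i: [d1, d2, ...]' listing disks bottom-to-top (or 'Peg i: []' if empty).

Answer: Peg 0: [5]
Peg 1: [3]
Peg 2: [4, 2, 1]

Derivation:
After move 1 (1->2):
Peg 0: [5, 1]
Peg 1: [3]
Peg 2: [4, 2]

After move 2 (0->2):
Peg 0: [5]
Peg 1: [3]
Peg 2: [4, 2, 1]

After move 3 (1->0):
Peg 0: [5, 3]
Peg 1: []
Peg 2: [4, 2, 1]

After move 4 (0->1):
Peg 0: [5]
Peg 1: [3]
Peg 2: [4, 2, 1]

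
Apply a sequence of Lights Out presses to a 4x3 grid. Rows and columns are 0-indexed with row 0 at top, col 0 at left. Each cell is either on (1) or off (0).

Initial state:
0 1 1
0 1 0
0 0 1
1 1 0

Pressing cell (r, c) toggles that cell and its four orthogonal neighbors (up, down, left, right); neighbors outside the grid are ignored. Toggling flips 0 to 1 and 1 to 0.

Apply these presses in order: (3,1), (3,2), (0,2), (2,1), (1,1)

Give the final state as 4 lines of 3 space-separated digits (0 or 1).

Answer: 0 1 0
1 1 0
1 1 1
0 0 0

Derivation:
After press 1 at (3,1):
0 1 1
0 1 0
0 1 1
0 0 1

After press 2 at (3,2):
0 1 1
0 1 0
0 1 0
0 1 0

After press 3 at (0,2):
0 0 0
0 1 1
0 1 0
0 1 0

After press 4 at (2,1):
0 0 0
0 0 1
1 0 1
0 0 0

After press 5 at (1,1):
0 1 0
1 1 0
1 1 1
0 0 0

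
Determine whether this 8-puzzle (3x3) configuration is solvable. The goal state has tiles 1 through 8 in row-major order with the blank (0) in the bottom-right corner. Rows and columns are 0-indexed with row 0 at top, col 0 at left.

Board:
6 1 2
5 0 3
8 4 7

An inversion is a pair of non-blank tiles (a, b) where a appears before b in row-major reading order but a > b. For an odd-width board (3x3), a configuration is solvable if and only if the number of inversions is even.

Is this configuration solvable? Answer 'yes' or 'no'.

Inversions (pairs i<j in row-major order where tile[i] > tile[j] > 0): 9
9 is odd, so the puzzle is not solvable.

Answer: no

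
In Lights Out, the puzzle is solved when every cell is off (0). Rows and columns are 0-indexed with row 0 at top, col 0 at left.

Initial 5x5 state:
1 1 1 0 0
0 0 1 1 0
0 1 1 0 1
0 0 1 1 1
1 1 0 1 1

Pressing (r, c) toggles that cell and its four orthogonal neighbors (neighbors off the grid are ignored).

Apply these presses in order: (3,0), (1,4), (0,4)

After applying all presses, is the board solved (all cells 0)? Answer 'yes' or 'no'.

After press 1 at (3,0):
1 1 1 0 0
0 0 1 1 0
1 1 1 0 1
1 1 1 1 1
0 1 0 1 1

After press 2 at (1,4):
1 1 1 0 1
0 0 1 0 1
1 1 1 0 0
1 1 1 1 1
0 1 0 1 1

After press 3 at (0,4):
1 1 1 1 0
0 0 1 0 0
1 1 1 0 0
1 1 1 1 1
0 1 0 1 1

Lights still on: 16

Answer: no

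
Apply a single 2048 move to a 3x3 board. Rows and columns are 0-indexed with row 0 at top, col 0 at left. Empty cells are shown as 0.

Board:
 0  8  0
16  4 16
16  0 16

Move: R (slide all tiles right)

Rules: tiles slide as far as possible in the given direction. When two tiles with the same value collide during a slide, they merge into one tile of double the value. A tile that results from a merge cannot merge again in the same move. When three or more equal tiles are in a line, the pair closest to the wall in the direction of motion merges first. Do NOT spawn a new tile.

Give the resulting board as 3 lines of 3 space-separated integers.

Answer:  0  0  8
16  4 16
 0  0 32

Derivation:
Slide right:
row 0: [0, 8, 0] -> [0, 0, 8]
row 1: [16, 4, 16] -> [16, 4, 16]
row 2: [16, 0, 16] -> [0, 0, 32]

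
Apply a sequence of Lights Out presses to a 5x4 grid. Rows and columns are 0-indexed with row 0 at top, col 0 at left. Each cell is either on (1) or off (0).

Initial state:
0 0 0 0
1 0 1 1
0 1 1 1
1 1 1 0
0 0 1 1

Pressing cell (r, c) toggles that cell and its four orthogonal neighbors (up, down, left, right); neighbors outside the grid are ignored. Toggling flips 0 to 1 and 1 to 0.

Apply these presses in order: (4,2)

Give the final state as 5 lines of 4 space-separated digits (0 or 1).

Answer: 0 0 0 0
1 0 1 1
0 1 1 1
1 1 0 0
0 1 0 0

Derivation:
After press 1 at (4,2):
0 0 0 0
1 0 1 1
0 1 1 1
1 1 0 0
0 1 0 0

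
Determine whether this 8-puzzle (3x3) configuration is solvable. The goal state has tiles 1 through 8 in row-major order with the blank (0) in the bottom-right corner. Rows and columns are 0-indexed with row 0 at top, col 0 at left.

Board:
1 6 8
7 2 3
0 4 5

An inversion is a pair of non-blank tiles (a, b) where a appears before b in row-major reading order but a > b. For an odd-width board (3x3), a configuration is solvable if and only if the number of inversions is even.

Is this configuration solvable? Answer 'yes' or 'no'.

Inversions (pairs i<j in row-major order where tile[i] > tile[j] > 0): 13
13 is odd, so the puzzle is not solvable.

Answer: no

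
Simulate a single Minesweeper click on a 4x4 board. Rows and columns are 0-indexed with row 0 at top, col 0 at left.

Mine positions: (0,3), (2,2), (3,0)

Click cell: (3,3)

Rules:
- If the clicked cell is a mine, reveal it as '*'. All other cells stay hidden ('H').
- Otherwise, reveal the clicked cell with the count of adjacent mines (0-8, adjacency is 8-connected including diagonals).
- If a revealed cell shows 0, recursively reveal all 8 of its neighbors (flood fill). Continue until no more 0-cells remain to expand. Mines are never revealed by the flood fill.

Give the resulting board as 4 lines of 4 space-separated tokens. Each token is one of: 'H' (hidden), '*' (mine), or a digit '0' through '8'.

H H H H
H H H H
H H H H
H H H 1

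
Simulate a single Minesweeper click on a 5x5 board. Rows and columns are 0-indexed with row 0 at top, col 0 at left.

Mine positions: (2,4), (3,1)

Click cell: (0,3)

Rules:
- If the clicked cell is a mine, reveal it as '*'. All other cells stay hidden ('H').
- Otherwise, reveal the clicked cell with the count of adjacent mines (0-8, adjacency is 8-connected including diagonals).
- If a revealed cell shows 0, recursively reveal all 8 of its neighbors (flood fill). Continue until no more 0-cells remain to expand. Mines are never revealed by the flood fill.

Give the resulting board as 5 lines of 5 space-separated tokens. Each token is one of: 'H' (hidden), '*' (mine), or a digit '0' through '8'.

0 0 0 0 0
0 0 0 1 1
1 1 1 1 H
H H H H H
H H H H H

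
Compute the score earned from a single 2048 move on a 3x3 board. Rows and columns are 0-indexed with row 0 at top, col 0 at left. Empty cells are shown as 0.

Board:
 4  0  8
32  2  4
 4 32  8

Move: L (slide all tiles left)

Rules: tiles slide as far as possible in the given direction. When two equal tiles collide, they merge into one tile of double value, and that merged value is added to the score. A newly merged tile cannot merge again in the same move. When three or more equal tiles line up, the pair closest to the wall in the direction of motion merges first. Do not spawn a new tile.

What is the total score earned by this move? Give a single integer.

Answer: 0

Derivation:
Slide left:
row 0: [4, 0, 8] -> [4, 8, 0]  score +0 (running 0)
row 1: [32, 2, 4] -> [32, 2, 4]  score +0 (running 0)
row 2: [4, 32, 8] -> [4, 32, 8]  score +0 (running 0)
Board after move:
 4  8  0
32  2  4
 4 32  8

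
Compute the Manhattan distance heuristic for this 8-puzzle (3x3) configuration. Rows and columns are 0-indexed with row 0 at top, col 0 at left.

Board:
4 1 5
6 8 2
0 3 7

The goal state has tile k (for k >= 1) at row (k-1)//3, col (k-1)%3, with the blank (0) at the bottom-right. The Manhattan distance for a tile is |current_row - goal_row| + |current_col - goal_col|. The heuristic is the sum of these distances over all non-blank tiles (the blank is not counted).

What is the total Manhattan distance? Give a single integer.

Tile 4: (0,0)->(1,0) = 1
Tile 1: (0,1)->(0,0) = 1
Tile 5: (0,2)->(1,1) = 2
Tile 6: (1,0)->(1,2) = 2
Tile 8: (1,1)->(2,1) = 1
Tile 2: (1,2)->(0,1) = 2
Tile 3: (2,1)->(0,2) = 3
Tile 7: (2,2)->(2,0) = 2
Sum: 1 + 1 + 2 + 2 + 1 + 2 + 3 + 2 = 14

Answer: 14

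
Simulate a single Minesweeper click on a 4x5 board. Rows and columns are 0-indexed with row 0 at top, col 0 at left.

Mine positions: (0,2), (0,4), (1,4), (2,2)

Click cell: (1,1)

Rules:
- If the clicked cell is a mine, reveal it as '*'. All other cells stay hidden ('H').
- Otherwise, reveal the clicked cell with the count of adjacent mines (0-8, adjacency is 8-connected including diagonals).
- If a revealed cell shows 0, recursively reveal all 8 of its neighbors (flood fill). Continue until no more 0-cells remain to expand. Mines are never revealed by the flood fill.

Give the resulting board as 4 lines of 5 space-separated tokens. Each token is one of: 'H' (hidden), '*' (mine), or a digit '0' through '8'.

H H H H H
H 2 H H H
H H H H H
H H H H H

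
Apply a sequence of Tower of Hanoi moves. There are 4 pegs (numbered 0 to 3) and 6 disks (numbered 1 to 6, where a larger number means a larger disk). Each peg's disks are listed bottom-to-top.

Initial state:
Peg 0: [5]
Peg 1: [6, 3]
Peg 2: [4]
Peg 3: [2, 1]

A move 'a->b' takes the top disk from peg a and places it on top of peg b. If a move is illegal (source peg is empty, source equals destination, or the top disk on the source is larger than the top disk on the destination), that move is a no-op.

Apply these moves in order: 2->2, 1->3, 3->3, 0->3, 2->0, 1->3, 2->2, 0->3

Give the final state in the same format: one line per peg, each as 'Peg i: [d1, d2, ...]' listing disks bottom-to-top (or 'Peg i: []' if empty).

Answer: Peg 0: [5, 4]
Peg 1: [6, 3]
Peg 2: []
Peg 3: [2, 1]

Derivation:
After move 1 (2->2):
Peg 0: [5]
Peg 1: [6, 3]
Peg 2: [4]
Peg 3: [2, 1]

After move 2 (1->3):
Peg 0: [5]
Peg 1: [6, 3]
Peg 2: [4]
Peg 3: [2, 1]

After move 3 (3->3):
Peg 0: [5]
Peg 1: [6, 3]
Peg 2: [4]
Peg 3: [2, 1]

After move 4 (0->3):
Peg 0: [5]
Peg 1: [6, 3]
Peg 2: [4]
Peg 3: [2, 1]

After move 5 (2->0):
Peg 0: [5, 4]
Peg 1: [6, 3]
Peg 2: []
Peg 3: [2, 1]

After move 6 (1->3):
Peg 0: [5, 4]
Peg 1: [6, 3]
Peg 2: []
Peg 3: [2, 1]

After move 7 (2->2):
Peg 0: [5, 4]
Peg 1: [6, 3]
Peg 2: []
Peg 3: [2, 1]

After move 8 (0->3):
Peg 0: [5, 4]
Peg 1: [6, 3]
Peg 2: []
Peg 3: [2, 1]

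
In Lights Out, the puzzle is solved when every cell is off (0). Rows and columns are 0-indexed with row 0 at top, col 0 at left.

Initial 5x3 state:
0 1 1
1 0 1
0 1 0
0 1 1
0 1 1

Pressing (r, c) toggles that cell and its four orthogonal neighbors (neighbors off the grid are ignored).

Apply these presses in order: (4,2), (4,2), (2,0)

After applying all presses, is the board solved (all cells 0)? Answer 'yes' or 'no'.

After press 1 at (4,2):
0 1 1
1 0 1
0 1 0
0 1 0
0 0 0

After press 2 at (4,2):
0 1 1
1 0 1
0 1 0
0 1 1
0 1 1

After press 3 at (2,0):
0 1 1
0 0 1
1 0 0
1 1 1
0 1 1

Lights still on: 9

Answer: no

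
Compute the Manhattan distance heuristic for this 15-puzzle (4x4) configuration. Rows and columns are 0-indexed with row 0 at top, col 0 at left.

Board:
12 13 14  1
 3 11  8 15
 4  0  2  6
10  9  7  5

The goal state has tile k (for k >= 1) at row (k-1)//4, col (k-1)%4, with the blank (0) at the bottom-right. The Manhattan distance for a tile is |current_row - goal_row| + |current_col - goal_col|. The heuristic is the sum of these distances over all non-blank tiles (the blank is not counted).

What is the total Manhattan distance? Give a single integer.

Tile 12: at (0,0), goal (2,3), distance |0-2|+|0-3| = 5
Tile 13: at (0,1), goal (3,0), distance |0-3|+|1-0| = 4
Tile 14: at (0,2), goal (3,1), distance |0-3|+|2-1| = 4
Tile 1: at (0,3), goal (0,0), distance |0-0|+|3-0| = 3
Tile 3: at (1,0), goal (0,2), distance |1-0|+|0-2| = 3
Tile 11: at (1,1), goal (2,2), distance |1-2|+|1-2| = 2
Tile 8: at (1,2), goal (1,3), distance |1-1|+|2-3| = 1
Tile 15: at (1,3), goal (3,2), distance |1-3|+|3-2| = 3
Tile 4: at (2,0), goal (0,3), distance |2-0|+|0-3| = 5
Tile 2: at (2,2), goal (0,1), distance |2-0|+|2-1| = 3
Tile 6: at (2,3), goal (1,1), distance |2-1|+|3-1| = 3
Tile 10: at (3,0), goal (2,1), distance |3-2|+|0-1| = 2
Tile 9: at (3,1), goal (2,0), distance |3-2|+|1-0| = 2
Tile 7: at (3,2), goal (1,2), distance |3-1|+|2-2| = 2
Tile 5: at (3,3), goal (1,0), distance |3-1|+|3-0| = 5
Sum: 5 + 4 + 4 + 3 + 3 + 2 + 1 + 3 + 5 + 3 + 3 + 2 + 2 + 2 + 5 = 47

Answer: 47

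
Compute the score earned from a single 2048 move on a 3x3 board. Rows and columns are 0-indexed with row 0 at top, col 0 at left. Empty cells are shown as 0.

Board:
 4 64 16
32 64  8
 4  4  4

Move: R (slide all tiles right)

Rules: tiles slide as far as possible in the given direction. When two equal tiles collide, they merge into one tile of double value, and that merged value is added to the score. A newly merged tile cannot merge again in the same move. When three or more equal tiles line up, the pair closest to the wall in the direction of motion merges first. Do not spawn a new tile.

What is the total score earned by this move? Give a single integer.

Answer: 8

Derivation:
Slide right:
row 0: [4, 64, 16] -> [4, 64, 16]  score +0 (running 0)
row 1: [32, 64, 8] -> [32, 64, 8]  score +0 (running 0)
row 2: [4, 4, 4] -> [0, 4, 8]  score +8 (running 8)
Board after move:
 4 64 16
32 64  8
 0  4  8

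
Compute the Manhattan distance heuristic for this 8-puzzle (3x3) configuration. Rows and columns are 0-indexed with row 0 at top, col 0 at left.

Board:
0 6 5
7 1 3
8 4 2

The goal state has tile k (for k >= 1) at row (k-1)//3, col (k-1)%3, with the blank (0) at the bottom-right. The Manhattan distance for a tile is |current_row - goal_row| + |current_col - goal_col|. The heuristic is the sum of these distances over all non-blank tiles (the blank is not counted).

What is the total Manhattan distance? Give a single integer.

Tile 6: at (0,1), goal (1,2), distance |0-1|+|1-2| = 2
Tile 5: at (0,2), goal (1,1), distance |0-1|+|2-1| = 2
Tile 7: at (1,0), goal (2,0), distance |1-2|+|0-0| = 1
Tile 1: at (1,1), goal (0,0), distance |1-0|+|1-0| = 2
Tile 3: at (1,2), goal (0,2), distance |1-0|+|2-2| = 1
Tile 8: at (2,0), goal (2,1), distance |2-2|+|0-1| = 1
Tile 4: at (2,1), goal (1,0), distance |2-1|+|1-0| = 2
Tile 2: at (2,2), goal (0,1), distance |2-0|+|2-1| = 3
Sum: 2 + 2 + 1 + 2 + 1 + 1 + 2 + 3 = 14

Answer: 14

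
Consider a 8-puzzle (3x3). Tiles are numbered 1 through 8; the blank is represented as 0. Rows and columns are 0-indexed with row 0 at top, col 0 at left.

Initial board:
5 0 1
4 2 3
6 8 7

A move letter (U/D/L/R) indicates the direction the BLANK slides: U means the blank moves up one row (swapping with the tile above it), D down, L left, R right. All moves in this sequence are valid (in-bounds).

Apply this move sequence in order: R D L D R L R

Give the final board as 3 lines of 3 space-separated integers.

Answer: 5 1 3
4 8 2
6 7 0

Derivation:
After move 1 (R):
5 1 0
4 2 3
6 8 7

After move 2 (D):
5 1 3
4 2 0
6 8 7

After move 3 (L):
5 1 3
4 0 2
6 8 7

After move 4 (D):
5 1 3
4 8 2
6 0 7

After move 5 (R):
5 1 3
4 8 2
6 7 0

After move 6 (L):
5 1 3
4 8 2
6 0 7

After move 7 (R):
5 1 3
4 8 2
6 7 0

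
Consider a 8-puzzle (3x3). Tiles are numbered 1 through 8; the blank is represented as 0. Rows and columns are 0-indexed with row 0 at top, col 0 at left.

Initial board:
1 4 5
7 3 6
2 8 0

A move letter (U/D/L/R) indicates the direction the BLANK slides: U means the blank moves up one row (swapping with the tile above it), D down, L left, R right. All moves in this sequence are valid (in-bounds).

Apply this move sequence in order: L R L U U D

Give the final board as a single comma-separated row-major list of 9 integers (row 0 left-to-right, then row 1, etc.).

After move 1 (L):
1 4 5
7 3 6
2 0 8

After move 2 (R):
1 4 5
7 3 6
2 8 0

After move 3 (L):
1 4 5
7 3 6
2 0 8

After move 4 (U):
1 4 5
7 0 6
2 3 8

After move 5 (U):
1 0 5
7 4 6
2 3 8

After move 6 (D):
1 4 5
7 0 6
2 3 8

Answer: 1, 4, 5, 7, 0, 6, 2, 3, 8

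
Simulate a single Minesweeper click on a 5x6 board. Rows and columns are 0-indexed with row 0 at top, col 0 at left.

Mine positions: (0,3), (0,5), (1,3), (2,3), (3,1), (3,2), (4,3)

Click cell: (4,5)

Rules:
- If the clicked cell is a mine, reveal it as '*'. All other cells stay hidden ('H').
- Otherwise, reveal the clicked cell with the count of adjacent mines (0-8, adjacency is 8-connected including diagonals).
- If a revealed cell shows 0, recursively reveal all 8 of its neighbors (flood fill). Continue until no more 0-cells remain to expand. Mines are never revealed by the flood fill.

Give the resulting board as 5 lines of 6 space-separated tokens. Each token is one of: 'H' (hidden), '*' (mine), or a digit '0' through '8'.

H H H H H H
H H H H 4 1
H H H H 2 0
H H H H 2 0
H H H H 1 0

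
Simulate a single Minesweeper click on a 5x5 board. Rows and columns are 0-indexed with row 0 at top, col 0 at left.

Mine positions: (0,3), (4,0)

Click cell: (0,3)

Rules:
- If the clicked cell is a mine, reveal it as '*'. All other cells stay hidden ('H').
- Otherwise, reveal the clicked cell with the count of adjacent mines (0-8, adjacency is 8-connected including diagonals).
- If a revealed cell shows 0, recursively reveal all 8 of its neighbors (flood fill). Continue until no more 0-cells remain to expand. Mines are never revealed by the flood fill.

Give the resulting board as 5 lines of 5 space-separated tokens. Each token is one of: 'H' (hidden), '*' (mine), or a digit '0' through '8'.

H H H * H
H H H H H
H H H H H
H H H H H
H H H H H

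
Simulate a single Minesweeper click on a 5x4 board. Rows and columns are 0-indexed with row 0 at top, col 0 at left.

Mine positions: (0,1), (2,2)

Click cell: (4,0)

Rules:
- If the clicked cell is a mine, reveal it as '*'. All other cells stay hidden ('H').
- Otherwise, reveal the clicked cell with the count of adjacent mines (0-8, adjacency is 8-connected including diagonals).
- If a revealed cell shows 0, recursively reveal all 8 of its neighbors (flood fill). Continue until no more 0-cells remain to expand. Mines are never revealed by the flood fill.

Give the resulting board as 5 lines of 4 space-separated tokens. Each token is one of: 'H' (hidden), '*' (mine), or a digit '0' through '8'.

H H H H
1 2 H H
0 1 H H
0 1 1 1
0 0 0 0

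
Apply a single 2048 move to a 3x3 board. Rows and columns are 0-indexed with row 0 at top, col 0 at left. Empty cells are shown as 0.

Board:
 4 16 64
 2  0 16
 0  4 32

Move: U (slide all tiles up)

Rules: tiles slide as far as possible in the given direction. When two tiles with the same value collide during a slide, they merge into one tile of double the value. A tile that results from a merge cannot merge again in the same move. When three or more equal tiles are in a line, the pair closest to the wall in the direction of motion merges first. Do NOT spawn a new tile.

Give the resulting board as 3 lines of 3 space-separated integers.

Answer:  4 16 64
 2  4 16
 0  0 32

Derivation:
Slide up:
col 0: [4, 2, 0] -> [4, 2, 0]
col 1: [16, 0, 4] -> [16, 4, 0]
col 2: [64, 16, 32] -> [64, 16, 32]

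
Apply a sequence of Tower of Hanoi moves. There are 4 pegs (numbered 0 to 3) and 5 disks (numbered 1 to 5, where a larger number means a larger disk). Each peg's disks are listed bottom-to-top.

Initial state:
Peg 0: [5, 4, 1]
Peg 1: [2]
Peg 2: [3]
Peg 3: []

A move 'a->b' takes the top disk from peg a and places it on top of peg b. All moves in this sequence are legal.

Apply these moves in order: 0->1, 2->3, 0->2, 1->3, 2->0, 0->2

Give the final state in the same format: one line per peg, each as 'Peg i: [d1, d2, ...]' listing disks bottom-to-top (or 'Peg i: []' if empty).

Answer: Peg 0: [5]
Peg 1: [2]
Peg 2: [4]
Peg 3: [3, 1]

Derivation:
After move 1 (0->1):
Peg 0: [5, 4]
Peg 1: [2, 1]
Peg 2: [3]
Peg 3: []

After move 2 (2->3):
Peg 0: [5, 4]
Peg 1: [2, 1]
Peg 2: []
Peg 3: [3]

After move 3 (0->2):
Peg 0: [5]
Peg 1: [2, 1]
Peg 2: [4]
Peg 3: [3]

After move 4 (1->3):
Peg 0: [5]
Peg 1: [2]
Peg 2: [4]
Peg 3: [3, 1]

After move 5 (2->0):
Peg 0: [5, 4]
Peg 1: [2]
Peg 2: []
Peg 3: [3, 1]

After move 6 (0->2):
Peg 0: [5]
Peg 1: [2]
Peg 2: [4]
Peg 3: [3, 1]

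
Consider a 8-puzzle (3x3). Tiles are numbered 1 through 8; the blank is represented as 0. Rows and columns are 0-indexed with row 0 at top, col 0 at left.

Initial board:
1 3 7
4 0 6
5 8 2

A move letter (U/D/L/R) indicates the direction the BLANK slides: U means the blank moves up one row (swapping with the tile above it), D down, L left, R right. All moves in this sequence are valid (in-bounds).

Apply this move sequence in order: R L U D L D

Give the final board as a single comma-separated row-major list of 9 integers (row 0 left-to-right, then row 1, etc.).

After move 1 (R):
1 3 7
4 6 0
5 8 2

After move 2 (L):
1 3 7
4 0 6
5 8 2

After move 3 (U):
1 0 7
4 3 6
5 8 2

After move 4 (D):
1 3 7
4 0 6
5 8 2

After move 5 (L):
1 3 7
0 4 6
5 8 2

After move 6 (D):
1 3 7
5 4 6
0 8 2

Answer: 1, 3, 7, 5, 4, 6, 0, 8, 2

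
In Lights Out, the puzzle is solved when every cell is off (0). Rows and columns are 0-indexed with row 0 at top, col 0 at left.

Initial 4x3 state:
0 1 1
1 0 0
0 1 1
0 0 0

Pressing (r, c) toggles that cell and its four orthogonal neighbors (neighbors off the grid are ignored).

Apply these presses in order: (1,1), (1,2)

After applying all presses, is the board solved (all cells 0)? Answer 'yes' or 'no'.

After press 1 at (1,1):
0 0 1
0 1 1
0 0 1
0 0 0

After press 2 at (1,2):
0 0 0
0 0 0
0 0 0
0 0 0

Lights still on: 0

Answer: yes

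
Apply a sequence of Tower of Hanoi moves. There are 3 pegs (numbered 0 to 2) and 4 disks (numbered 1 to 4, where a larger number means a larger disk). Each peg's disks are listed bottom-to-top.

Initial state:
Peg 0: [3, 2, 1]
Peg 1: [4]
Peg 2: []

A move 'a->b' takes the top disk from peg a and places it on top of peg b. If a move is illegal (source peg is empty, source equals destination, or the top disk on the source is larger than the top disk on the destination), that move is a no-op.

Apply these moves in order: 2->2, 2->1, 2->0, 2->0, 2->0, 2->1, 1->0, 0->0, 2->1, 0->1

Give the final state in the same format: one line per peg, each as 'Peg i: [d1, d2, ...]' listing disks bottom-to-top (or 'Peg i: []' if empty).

After move 1 (2->2):
Peg 0: [3, 2, 1]
Peg 1: [4]
Peg 2: []

After move 2 (2->1):
Peg 0: [3, 2, 1]
Peg 1: [4]
Peg 2: []

After move 3 (2->0):
Peg 0: [3, 2, 1]
Peg 1: [4]
Peg 2: []

After move 4 (2->0):
Peg 0: [3, 2, 1]
Peg 1: [4]
Peg 2: []

After move 5 (2->0):
Peg 0: [3, 2, 1]
Peg 1: [4]
Peg 2: []

After move 6 (2->1):
Peg 0: [3, 2, 1]
Peg 1: [4]
Peg 2: []

After move 7 (1->0):
Peg 0: [3, 2, 1]
Peg 1: [4]
Peg 2: []

After move 8 (0->0):
Peg 0: [3, 2, 1]
Peg 1: [4]
Peg 2: []

After move 9 (2->1):
Peg 0: [3, 2, 1]
Peg 1: [4]
Peg 2: []

After move 10 (0->1):
Peg 0: [3, 2]
Peg 1: [4, 1]
Peg 2: []

Answer: Peg 0: [3, 2]
Peg 1: [4, 1]
Peg 2: []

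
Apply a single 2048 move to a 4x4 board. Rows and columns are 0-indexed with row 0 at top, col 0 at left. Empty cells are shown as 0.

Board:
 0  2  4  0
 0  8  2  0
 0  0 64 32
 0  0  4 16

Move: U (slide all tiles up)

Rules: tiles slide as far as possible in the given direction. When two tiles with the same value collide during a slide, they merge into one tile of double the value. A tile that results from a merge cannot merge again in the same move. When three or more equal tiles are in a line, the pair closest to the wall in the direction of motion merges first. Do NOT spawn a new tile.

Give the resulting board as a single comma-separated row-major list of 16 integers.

Answer: 0, 2, 4, 32, 0, 8, 2, 16, 0, 0, 64, 0, 0, 0, 4, 0

Derivation:
Slide up:
col 0: [0, 0, 0, 0] -> [0, 0, 0, 0]
col 1: [2, 8, 0, 0] -> [2, 8, 0, 0]
col 2: [4, 2, 64, 4] -> [4, 2, 64, 4]
col 3: [0, 0, 32, 16] -> [32, 16, 0, 0]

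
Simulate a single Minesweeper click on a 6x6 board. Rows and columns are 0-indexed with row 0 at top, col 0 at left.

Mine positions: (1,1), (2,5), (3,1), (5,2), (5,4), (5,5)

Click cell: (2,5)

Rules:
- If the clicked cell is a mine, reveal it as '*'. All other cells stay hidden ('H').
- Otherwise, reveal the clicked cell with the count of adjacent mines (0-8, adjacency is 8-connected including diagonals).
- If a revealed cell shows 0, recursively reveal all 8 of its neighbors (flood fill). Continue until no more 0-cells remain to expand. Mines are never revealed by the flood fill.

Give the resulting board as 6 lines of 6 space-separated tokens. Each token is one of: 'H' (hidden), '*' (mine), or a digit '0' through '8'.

H H H H H H
H H H H H H
H H H H H *
H H H H H H
H H H H H H
H H H H H H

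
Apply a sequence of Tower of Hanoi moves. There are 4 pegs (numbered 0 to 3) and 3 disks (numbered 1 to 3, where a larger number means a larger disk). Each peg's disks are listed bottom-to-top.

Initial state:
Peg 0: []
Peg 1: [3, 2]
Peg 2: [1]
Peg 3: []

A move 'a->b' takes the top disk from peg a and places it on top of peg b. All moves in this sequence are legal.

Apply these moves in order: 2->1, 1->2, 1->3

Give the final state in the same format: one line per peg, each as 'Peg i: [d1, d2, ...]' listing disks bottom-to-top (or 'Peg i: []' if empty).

After move 1 (2->1):
Peg 0: []
Peg 1: [3, 2, 1]
Peg 2: []
Peg 3: []

After move 2 (1->2):
Peg 0: []
Peg 1: [3, 2]
Peg 2: [1]
Peg 3: []

After move 3 (1->3):
Peg 0: []
Peg 1: [3]
Peg 2: [1]
Peg 3: [2]

Answer: Peg 0: []
Peg 1: [3]
Peg 2: [1]
Peg 3: [2]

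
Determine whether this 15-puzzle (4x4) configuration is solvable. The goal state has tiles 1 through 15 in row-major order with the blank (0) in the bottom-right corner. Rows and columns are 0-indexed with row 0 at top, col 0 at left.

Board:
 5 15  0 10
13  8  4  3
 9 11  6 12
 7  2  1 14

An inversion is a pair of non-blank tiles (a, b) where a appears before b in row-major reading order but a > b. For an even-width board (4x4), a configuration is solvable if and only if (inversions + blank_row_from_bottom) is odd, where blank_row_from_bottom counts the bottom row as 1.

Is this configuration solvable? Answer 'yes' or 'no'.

Answer: no

Derivation:
Inversions: 62
Blank is in row 0 (0-indexed from top), which is row 4 counting from the bottom (bottom = 1).
62 + 4 = 66, which is even, so the puzzle is not solvable.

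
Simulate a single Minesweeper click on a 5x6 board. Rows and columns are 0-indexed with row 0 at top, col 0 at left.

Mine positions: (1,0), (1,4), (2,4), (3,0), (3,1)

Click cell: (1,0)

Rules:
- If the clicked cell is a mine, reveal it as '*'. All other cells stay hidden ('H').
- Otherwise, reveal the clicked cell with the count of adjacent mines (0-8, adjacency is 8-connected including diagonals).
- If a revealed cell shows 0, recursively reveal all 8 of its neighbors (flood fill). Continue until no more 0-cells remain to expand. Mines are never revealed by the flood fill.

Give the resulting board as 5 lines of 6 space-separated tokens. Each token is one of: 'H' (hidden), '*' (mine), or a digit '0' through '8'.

H H H H H H
* H H H H H
H H H H H H
H H H H H H
H H H H H H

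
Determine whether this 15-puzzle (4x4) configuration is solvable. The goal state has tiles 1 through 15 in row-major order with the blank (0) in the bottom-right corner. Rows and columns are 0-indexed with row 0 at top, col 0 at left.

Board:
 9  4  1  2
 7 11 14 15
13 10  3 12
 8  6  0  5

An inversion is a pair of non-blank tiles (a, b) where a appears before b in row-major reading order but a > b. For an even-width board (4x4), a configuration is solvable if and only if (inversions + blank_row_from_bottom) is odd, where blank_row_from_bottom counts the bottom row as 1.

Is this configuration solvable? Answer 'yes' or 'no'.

Answer: no

Derivation:
Inversions: 49
Blank is in row 3 (0-indexed from top), which is row 1 counting from the bottom (bottom = 1).
49 + 1 = 50, which is even, so the puzzle is not solvable.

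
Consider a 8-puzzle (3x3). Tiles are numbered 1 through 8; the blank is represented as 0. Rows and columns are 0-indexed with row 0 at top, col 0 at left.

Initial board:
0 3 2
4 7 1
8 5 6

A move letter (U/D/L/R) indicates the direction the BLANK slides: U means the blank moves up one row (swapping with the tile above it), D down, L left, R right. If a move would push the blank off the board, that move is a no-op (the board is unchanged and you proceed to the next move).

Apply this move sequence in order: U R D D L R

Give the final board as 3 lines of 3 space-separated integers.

Answer: 3 7 2
4 5 1
8 0 6

Derivation:
After move 1 (U):
0 3 2
4 7 1
8 5 6

After move 2 (R):
3 0 2
4 7 1
8 5 6

After move 3 (D):
3 7 2
4 0 1
8 5 6

After move 4 (D):
3 7 2
4 5 1
8 0 6

After move 5 (L):
3 7 2
4 5 1
0 8 6

After move 6 (R):
3 7 2
4 5 1
8 0 6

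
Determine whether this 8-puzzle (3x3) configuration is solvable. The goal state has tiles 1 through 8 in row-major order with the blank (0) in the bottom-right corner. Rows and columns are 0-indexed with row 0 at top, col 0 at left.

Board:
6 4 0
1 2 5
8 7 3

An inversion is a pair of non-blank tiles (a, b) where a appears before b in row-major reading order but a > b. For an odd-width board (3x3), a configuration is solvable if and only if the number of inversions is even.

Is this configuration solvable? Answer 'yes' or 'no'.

Answer: yes

Derivation:
Inversions (pairs i<j in row-major order where tile[i] > tile[j] > 0): 12
12 is even, so the puzzle is solvable.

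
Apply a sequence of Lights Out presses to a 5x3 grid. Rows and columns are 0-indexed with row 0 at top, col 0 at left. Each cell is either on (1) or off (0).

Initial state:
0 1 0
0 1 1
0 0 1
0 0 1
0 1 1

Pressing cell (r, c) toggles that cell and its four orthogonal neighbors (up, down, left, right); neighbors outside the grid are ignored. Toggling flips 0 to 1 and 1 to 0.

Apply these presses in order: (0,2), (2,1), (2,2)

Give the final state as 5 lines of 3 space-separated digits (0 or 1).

Answer: 0 0 1
0 0 1
1 0 1
0 1 0
0 1 1

Derivation:
After press 1 at (0,2):
0 0 1
0 1 0
0 0 1
0 0 1
0 1 1

After press 2 at (2,1):
0 0 1
0 0 0
1 1 0
0 1 1
0 1 1

After press 3 at (2,2):
0 0 1
0 0 1
1 0 1
0 1 0
0 1 1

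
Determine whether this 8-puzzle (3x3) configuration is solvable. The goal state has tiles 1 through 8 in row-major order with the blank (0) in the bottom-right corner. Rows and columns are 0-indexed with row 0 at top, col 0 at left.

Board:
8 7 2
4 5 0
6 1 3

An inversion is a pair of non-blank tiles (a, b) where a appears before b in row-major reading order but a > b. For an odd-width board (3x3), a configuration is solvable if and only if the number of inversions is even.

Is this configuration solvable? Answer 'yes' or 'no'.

Answer: yes

Derivation:
Inversions (pairs i<j in row-major order where tile[i] > tile[j] > 0): 20
20 is even, so the puzzle is solvable.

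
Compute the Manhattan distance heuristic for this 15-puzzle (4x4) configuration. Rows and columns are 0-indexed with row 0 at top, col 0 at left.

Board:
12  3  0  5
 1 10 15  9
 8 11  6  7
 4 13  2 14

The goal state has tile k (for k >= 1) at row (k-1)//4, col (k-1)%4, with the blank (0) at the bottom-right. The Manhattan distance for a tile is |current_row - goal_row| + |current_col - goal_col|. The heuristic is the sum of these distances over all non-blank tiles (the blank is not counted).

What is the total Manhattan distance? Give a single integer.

Answer: 40

Derivation:
Tile 12: (0,0)->(2,3) = 5
Tile 3: (0,1)->(0,2) = 1
Tile 5: (0,3)->(1,0) = 4
Tile 1: (1,0)->(0,0) = 1
Tile 10: (1,1)->(2,1) = 1
Tile 15: (1,2)->(3,2) = 2
Tile 9: (1,3)->(2,0) = 4
Tile 8: (2,0)->(1,3) = 4
Tile 11: (2,1)->(2,2) = 1
Tile 6: (2,2)->(1,1) = 2
Tile 7: (2,3)->(1,2) = 2
Tile 4: (3,0)->(0,3) = 6
Tile 13: (3,1)->(3,0) = 1
Tile 2: (3,2)->(0,1) = 4
Tile 14: (3,3)->(3,1) = 2
Sum: 5 + 1 + 4 + 1 + 1 + 2 + 4 + 4 + 1 + 2 + 2 + 6 + 1 + 4 + 2 = 40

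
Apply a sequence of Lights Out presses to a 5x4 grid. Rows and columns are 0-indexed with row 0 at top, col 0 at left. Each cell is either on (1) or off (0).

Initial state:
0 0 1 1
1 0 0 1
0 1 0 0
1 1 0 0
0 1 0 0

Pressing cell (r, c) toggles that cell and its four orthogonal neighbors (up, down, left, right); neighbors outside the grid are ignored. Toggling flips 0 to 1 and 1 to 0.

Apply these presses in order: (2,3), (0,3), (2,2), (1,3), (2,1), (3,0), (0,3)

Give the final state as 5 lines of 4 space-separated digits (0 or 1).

Answer: 0 0 1 0
1 1 0 1
0 1 1 1
0 1 1 1
1 1 0 0

Derivation:
After press 1 at (2,3):
0 0 1 1
1 0 0 0
0 1 1 1
1 1 0 1
0 1 0 0

After press 2 at (0,3):
0 0 0 0
1 0 0 1
0 1 1 1
1 1 0 1
0 1 0 0

After press 3 at (2,2):
0 0 0 0
1 0 1 1
0 0 0 0
1 1 1 1
0 1 0 0

After press 4 at (1,3):
0 0 0 1
1 0 0 0
0 0 0 1
1 1 1 1
0 1 0 0

After press 5 at (2,1):
0 0 0 1
1 1 0 0
1 1 1 1
1 0 1 1
0 1 0 0

After press 6 at (3,0):
0 0 0 1
1 1 0 0
0 1 1 1
0 1 1 1
1 1 0 0

After press 7 at (0,3):
0 0 1 0
1 1 0 1
0 1 1 1
0 1 1 1
1 1 0 0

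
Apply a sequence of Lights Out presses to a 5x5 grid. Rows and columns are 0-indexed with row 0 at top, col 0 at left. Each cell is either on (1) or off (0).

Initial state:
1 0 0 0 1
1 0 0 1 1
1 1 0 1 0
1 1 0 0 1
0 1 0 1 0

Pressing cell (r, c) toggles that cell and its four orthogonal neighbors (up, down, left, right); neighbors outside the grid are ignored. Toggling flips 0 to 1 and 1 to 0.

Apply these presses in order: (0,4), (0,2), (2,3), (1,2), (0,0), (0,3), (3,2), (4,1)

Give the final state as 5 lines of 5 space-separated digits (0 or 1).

Answer: 0 0 1 1 1
0 1 0 0 0
1 1 1 0 1
1 1 1 0 1
1 0 0 1 0

Derivation:
After press 1 at (0,4):
1 0 0 1 0
1 0 0 1 0
1 1 0 1 0
1 1 0 0 1
0 1 0 1 0

After press 2 at (0,2):
1 1 1 0 0
1 0 1 1 0
1 1 0 1 0
1 1 0 0 1
0 1 0 1 0

After press 3 at (2,3):
1 1 1 0 0
1 0 1 0 0
1 1 1 0 1
1 1 0 1 1
0 1 0 1 0

After press 4 at (1,2):
1 1 0 0 0
1 1 0 1 0
1 1 0 0 1
1 1 0 1 1
0 1 0 1 0

After press 5 at (0,0):
0 0 0 0 0
0 1 0 1 0
1 1 0 0 1
1 1 0 1 1
0 1 0 1 0

After press 6 at (0,3):
0 0 1 1 1
0 1 0 0 0
1 1 0 0 1
1 1 0 1 1
0 1 0 1 0

After press 7 at (3,2):
0 0 1 1 1
0 1 0 0 0
1 1 1 0 1
1 0 1 0 1
0 1 1 1 0

After press 8 at (4,1):
0 0 1 1 1
0 1 0 0 0
1 1 1 0 1
1 1 1 0 1
1 0 0 1 0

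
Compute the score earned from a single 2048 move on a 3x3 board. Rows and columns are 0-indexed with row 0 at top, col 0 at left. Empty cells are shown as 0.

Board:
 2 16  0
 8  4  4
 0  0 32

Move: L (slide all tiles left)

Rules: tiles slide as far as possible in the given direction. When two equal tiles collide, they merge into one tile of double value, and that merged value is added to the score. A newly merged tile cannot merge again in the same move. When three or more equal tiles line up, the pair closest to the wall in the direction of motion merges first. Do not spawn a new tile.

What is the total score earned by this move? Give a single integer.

Answer: 8

Derivation:
Slide left:
row 0: [2, 16, 0] -> [2, 16, 0]  score +0 (running 0)
row 1: [8, 4, 4] -> [8, 8, 0]  score +8 (running 8)
row 2: [0, 0, 32] -> [32, 0, 0]  score +0 (running 8)
Board after move:
 2 16  0
 8  8  0
32  0  0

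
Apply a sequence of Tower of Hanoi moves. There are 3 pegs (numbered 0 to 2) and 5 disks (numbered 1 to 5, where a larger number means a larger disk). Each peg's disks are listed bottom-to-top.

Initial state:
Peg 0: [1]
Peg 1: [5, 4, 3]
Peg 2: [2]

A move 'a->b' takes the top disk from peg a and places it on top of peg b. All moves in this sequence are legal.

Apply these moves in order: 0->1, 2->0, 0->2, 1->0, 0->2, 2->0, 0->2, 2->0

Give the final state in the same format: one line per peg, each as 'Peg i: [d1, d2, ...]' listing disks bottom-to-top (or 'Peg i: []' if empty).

After move 1 (0->1):
Peg 0: []
Peg 1: [5, 4, 3, 1]
Peg 2: [2]

After move 2 (2->0):
Peg 0: [2]
Peg 1: [5, 4, 3, 1]
Peg 2: []

After move 3 (0->2):
Peg 0: []
Peg 1: [5, 4, 3, 1]
Peg 2: [2]

After move 4 (1->0):
Peg 0: [1]
Peg 1: [5, 4, 3]
Peg 2: [2]

After move 5 (0->2):
Peg 0: []
Peg 1: [5, 4, 3]
Peg 2: [2, 1]

After move 6 (2->0):
Peg 0: [1]
Peg 1: [5, 4, 3]
Peg 2: [2]

After move 7 (0->2):
Peg 0: []
Peg 1: [5, 4, 3]
Peg 2: [2, 1]

After move 8 (2->0):
Peg 0: [1]
Peg 1: [5, 4, 3]
Peg 2: [2]

Answer: Peg 0: [1]
Peg 1: [5, 4, 3]
Peg 2: [2]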